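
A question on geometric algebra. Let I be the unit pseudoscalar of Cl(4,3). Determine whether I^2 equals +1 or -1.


The pseudoscalar I = e1...e_n (product of all n generators) of Cl(p,q) satisfies I^2 = (-1)^(q + n(n-1)/2).
p = 4, q = 3, n = p + q = 7
n(n-1)/2 = 7 * 6 / 2 = 21
Exponent = q + n(n-1)/2 = 3 + 21 = 24
I^2 = (-1)^24 = +1


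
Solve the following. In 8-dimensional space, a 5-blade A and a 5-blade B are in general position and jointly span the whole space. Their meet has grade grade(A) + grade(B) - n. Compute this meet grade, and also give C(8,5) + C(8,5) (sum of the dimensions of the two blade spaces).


Meet grade = grade(A) + grade(B) - n
= 5 + 5 - 8 = 2
C(8,5) = 56
C(8,5) = 56
dim_A + dim_B = 56 + 56 = 112


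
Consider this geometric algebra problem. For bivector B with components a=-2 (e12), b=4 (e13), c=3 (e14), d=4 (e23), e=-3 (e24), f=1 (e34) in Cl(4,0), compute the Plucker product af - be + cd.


Plucker relation: af - be + cd
a*f = (-2)*1 = -2
b*e = 4*(-3) = -12
c*d = 3*4 = 12
af - be + cd = -2 - (-12) + 12
= 22


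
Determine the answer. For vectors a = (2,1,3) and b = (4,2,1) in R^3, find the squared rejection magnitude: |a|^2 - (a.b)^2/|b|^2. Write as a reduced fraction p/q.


|a|^2 = 2^2 + 1^2 + 3^2 = 14
|b|^2 = 4^2 + 2^2 + 1^2 = 21
a . b = 2*4 + 1*2 + 3*1 = 13
(a.b)^2 = 13^2 = 169
|rej|^2 = 14 - 169/21
= (294 - 169)/21
= 125/21
In lowest terms: 125/21


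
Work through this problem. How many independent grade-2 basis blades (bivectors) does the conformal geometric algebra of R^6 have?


The conformal model of R^6 uses Cl(7,1) with m = 6 + 2 = 8 generators.
Number of grade-2 blades = C(m, 2) = C(8, 2)
= 8*7/2 = 28


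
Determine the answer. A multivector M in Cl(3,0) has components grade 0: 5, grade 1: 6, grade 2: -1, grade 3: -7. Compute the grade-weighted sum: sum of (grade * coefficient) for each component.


Grade-weighted sum = sum of grade_k * coefficient_k
0*5 = 0
1*6 = 6
2*(-1) = -2
3*(-7) = -21
Total = 0 + 6 + (-2) + (-21) = -17


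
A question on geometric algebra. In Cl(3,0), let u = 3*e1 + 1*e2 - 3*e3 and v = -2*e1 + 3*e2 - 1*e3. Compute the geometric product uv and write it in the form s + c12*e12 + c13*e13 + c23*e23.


In Cl(3,0): e_i^2 = 1, e_ie_j = -e_je_i for i != j.
Scalar part = u . v = 3*(-2) + 1*3 + (-3)*(-1)
= -6 + 3 + 3 = 0
e12 coeff = 3*3 - 1*(-2) = 9 - (-2) = 11
e13 coeff = 3*(-1) - (-3)*(-2) = -3 - 6 = -9
e23 coeff = 1*(-1) - (-3)*3 = -1 - (-9) = 8
uv = 0 + 11*e12 - 9*e13 + 8*e23


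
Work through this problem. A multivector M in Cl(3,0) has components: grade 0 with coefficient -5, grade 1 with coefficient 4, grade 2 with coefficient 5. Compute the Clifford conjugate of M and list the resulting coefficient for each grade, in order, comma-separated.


Clifford conjugate sign for grade k: (-1)^(k(k+1)/2)
Grade 0: (-1)^(0*1/2) = (-1)^0 = 1, coeff -5 -> -5
Grade 1: (-1)^(1*2/2) = (-1)^1 = -1, coeff 4 -> -4
Grade 2: (-1)^(2*3/2) = (-1)^3 = -1, coeff 5 -> -5
Conjugated coefficients: -5, -4, -5


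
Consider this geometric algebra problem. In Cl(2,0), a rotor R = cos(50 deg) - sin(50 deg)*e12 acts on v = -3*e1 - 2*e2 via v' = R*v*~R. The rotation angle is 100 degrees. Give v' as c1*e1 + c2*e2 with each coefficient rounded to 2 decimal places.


Rotor R = cos(50deg) - sin(50deg)*e12
Rotation angle theta = 2 * 50 = 100 degrees
v' = R*v*~R rotates v by theta.
cos(100deg) = -0.1736, sin(100deg) = 0.9848
v'_1 = -3*cos(100deg) - (-2)*sin(100deg)
= -3*(-0.1736) - (-2)*0.9848
= 2.49
v'_2 = -3*sin(100deg) + (-2)*cos(100deg)
= -3*0.9848 + (-2)*(-0.1736)
= -2.61
v' = 2.49*e1 - 2.61*e2


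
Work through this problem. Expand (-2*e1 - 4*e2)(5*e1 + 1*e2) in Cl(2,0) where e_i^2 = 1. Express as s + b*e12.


Expand: (-2*e1 - 4*e2)(5*e1 + 1*e2)
= (-2)*5*e1e1 + (-2)*1*e1e2 + (-4)*5*e2e1 + (-4)*1*e2e2
Using e1^2 = e2^2 = 1, e2e1 = -e1e2:
Scalar part s = (-2)*5 + (-4)*1 = -10 + (-4) = -14
Bivector part b = (-2)*1 - (-4)*5 = -2 - (-20) = 18
uv = -14 + 18*e12


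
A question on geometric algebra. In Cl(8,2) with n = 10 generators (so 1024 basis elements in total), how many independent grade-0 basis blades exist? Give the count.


Number of grade-k basis blades in Cl(p,q) with n = p + q is C(n, k).
n = 8 + 2 = 10
C(10, 0) = 10! / (0! * 10!)
= 3628800 / (1 * 3628800)
= 1


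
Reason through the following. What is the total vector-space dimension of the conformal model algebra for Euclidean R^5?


The conformal model of R^5 uses Cl(6,1): the 5 Euclidean generators plus two extra orthogonal generators e+ (e+^2 = +1) and e- (e-^2 = -1), from which the null vectors e0, einf are built.
Number of generators m = 5 + 2 = 7.
dim Cl(p,q) = 2^m = 2^7 = 128


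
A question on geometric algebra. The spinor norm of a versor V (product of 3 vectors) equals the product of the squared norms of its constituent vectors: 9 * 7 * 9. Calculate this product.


Spinor norm N(V) = |v1|^2 * |v2|^2 * ... * |v3|^2
= 9 * 7 * 9
Running product: 9, 63, 567
N(V) = 567


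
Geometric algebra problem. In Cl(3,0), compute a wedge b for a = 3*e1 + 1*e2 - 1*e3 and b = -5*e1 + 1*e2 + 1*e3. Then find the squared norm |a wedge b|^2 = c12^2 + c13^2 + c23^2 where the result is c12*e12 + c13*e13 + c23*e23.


a wedge b = (a1*b2 - a2*b1)*e12 + (a1*b3 - a3*b1)*e13 + (a2*b3 - a3*b2)*e23
e12 coeff: 3*1 - 1*(-5) = 3 - (-5) = 8
e13 coeff: 3*1 - (-1)*(-5) = 3 - 5 = -2
e23 coeff: 1*1 - (-1)*1 = 1 - (-1) = 2
|a wedge b|^2 = 8^2 + (-2)^2 + 2^2
= 64 + 4 + 4
= 72


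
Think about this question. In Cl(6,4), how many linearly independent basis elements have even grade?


Even subalgebra dimension = 2^(n-1)
n = 6 + 4 = 10
2^(10 - 1) = 2^9 = 512
Verification: sum of C(10,k) for even k = 1 + 45 + 210 + 210 + 45 + 1 = 512
Result = 512


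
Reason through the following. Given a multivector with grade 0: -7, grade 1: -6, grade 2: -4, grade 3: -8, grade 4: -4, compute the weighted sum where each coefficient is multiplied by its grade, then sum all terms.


Grade-weighted sum = sum of grade_k * coefficient_k
0*(-7) = 0
1*(-6) = -6
2*(-4) = -8
3*(-8) = -24
4*(-4) = -16
Total = 0 + (-6) + (-8) + (-24) + (-16) = -54


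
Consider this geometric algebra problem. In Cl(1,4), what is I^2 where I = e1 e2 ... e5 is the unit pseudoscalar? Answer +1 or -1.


The pseudoscalar I = e1...e_n (product of all n generators) of Cl(p,q) satisfies I^2 = (-1)^(q + n(n-1)/2).
p = 1, q = 4, n = p + q = 5
n(n-1)/2 = 5 * 4 / 2 = 10
Exponent = q + n(n-1)/2 = 4 + 10 = 14
I^2 = (-1)^14 = +1


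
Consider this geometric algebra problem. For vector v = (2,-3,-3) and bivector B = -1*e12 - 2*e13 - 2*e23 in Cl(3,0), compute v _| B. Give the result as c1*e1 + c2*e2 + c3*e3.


Left contraction v _| B = <vB>_1 (grade-1 part of the geometric product vB).
Using e1_|e12 = e2, e2_|e12 = -e1, e1_|e13 = e3, e3_|e13 = -e1, e2_|e23 = e3, e3_|e23 = -e2:
e1 coeff: -v2*b12 - v3*b13 = -(-3)*(-1) - (-3)*(-2) = -9
e2 coeff: v1*b12 - v3*b23 = (2)*(-1) - (-3)*(-2) = -8
e3 coeff: v1*b13 + v2*b23 = (2)*(-2) + (-3)*(-2) = 2
v _| B = -9*e1 - 8*e2 + 2*e3


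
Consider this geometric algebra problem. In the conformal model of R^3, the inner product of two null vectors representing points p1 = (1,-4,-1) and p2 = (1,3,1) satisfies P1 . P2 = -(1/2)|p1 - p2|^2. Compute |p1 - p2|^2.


p1 - p2 = (0, -7, -2)
|p1 - p2|^2 = 0^2 + (-7)^2 + (-2)^2
= 0 + 49 + 4
= 53


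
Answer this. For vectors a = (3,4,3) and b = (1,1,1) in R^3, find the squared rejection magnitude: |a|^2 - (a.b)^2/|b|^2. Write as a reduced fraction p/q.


|a|^2 = 3^2 + 4^2 + 3^2 = 34
|b|^2 = 1^2 + 1^2 + 1^2 = 3
a . b = 3*1 + 4*1 + 3*1 = 10
(a.b)^2 = 10^2 = 100
|rej|^2 = 34 - 100/3
= (102 - 100)/3
= 2/3
In lowest terms: 2/3


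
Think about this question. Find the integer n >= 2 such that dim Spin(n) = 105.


dim Spin(n) = dim so(n) = n(n-1)/2.
Solve n(n-1)/2 = 105, i.e. n^2 - n - 210 = 0.
Discriminant = 1 + 8*105 = 841
n = (1 + sqrt(841))/2 = (1 + 29)/2 = 15


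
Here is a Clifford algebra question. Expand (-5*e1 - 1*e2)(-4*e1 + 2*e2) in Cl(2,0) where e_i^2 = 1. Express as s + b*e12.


Expand: (-5*e1 - 1*e2)(-4*e1 + 2*e2)
= (-5)*(-4)*e1e1 + (-5)*2*e1e2 + (-1)*(-4)*e2e1 + (-1)*2*e2e2
Using e1^2 = e2^2 = 1, e2e1 = -e1e2:
Scalar part s = (-5)*(-4) + (-1)*2 = 20 + (-2) = 18
Bivector part b = (-5)*2 - (-1)*(-4) = -10 - 4 = -14
uv = 18 - 14*e12


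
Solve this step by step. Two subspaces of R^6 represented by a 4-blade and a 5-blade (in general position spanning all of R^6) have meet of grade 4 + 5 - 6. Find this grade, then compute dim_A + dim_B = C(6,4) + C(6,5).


Meet grade = grade(A) + grade(B) - n
= 4 + 5 - 6 = 3
C(6,4) = 15
C(6,5) = 6
dim_A + dim_B = 15 + 6 = 21


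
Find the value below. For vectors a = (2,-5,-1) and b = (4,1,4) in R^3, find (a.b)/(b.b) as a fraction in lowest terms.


Projection coefficient = (a . b) / (b . b)
a . b = 2*4 + (-5)*1 + (-1)*4
= 8 + (-5) + (-4) = -1
b . b = 4^2 + 1^2 + 4^2
= 16 + 1 + 16 = 33
Coefficient = -1/33
In lowest terms: -1/33


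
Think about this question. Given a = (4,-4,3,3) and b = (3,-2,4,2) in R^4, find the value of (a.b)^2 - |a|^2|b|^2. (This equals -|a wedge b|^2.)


a . b = 4*3 + (-4)*(-2) + 3*4 + 3*2
= 12 + 8 + 12 + 6 = 38
|a|^2 = 4^2 + (-4)^2 + 3^2 + 3^2 = 50
|b|^2 = 3^2 + (-2)^2 + 4^2 + 2^2 = 33
(a.b)^2 = 38^2 = 1444
|a|^2 * |b|^2 = 50 * 33 = 1650
Result = 1444 - 1650 = -206


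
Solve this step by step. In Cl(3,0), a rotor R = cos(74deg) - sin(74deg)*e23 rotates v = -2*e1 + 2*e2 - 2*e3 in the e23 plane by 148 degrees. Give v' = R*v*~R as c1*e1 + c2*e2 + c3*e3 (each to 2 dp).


Rotor R = cos(74deg) - sin(74deg)*e23
Rotation angle theta = 2 * 74 = 148 degrees in the e23 plane (e2 -> e3).
The component perpendicular to the plane (e1) is invariant: v'_1 = v1 = -2.00
cos(148deg) = -0.8480, sin(148deg) = 0.5299
v'_2 = v2*cos(theta) - v3*sin(theta) = 2*(-0.8480) - (-2)*0.5299 = -0.64
v'_3 = v2*sin(theta) + v3*cos(theta) = 2*0.5299 + (-2)*(-0.8480) = 2.76
v' = -2.00*e1 - 0.64*e2 + 2.76*e3


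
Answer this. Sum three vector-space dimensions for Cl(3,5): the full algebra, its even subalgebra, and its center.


n = 3 + 5 = 8
Total dim = 2^8 = 256
Even subalgebra dim = 2^7 = 128
n is even, so center dim = 1
Sum = 256 + 128 + 1 = 385


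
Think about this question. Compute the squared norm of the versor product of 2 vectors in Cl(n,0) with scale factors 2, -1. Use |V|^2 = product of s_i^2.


Each vector v_i has |v_i|^2 = s_i^2
Squared scales: 2^2 = 4, (-1)^2 = 1
|V|^2 = 4 * 1
= 4


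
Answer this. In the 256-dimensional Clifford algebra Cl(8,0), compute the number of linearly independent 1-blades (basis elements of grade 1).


Number of grade-k basis blades in Cl(p,q) with n = p + q is C(n, k).
n = 8 + 0 = 8
C(8, 1) = 8! / (1! * 7!)
= 40320 / (1 * 5040)
= 8


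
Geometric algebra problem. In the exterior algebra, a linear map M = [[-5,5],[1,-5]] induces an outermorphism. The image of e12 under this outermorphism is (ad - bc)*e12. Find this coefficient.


The outermorphism of a linear map f sends e1^e2 to f(e1)^f(e2).
f(e1) = -5*e1 + 1*e2
f(e2) = 5*e1 - 5*e2
f(e1) ^ f(e2) = (-5*e1 + 1*e2) ^ (5*e1 - 5*e2)
= (-5)*(-5)*e12 + 1*5*e21
= (25 - 5)*e12
= 20*e12
Coefficient = 20


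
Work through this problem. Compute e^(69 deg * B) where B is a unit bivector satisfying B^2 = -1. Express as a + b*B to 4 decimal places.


For a unit bivector B with B^2 = -1, the exponential series gives
e^(theta*B) = cos(theta) + sin(theta)*B (the GA analogue of Euler's formula).
theta = 69 degrees = 1.204277 rad
cos(69 deg) = 0.3584
sin(69 deg) = 0.9336
exp(theta*B) = 0.3584 + 0.9336*B


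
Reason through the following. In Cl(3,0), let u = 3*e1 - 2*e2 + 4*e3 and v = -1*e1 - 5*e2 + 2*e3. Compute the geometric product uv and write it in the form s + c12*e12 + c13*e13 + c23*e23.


In Cl(3,0): e_i^2 = 1, e_ie_j = -e_je_i for i != j.
Scalar part = u . v = 3*(-1) + (-2)*(-5) + 4*2
= -3 + 10 + 8 = 15
e12 coeff = 3*(-5) - (-2)*(-1) = -15 - 2 = -17
e13 coeff = 3*2 - 4*(-1) = 6 - (-4) = 10
e23 coeff = (-2)*2 - 4*(-5) = -4 - (-20) = 16
uv = 15 - 17*e12 + 10*e13 + 16*e23


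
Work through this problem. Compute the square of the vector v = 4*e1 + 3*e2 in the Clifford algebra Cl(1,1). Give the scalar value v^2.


v^2 = sum of c_i^2 * e_i^2
Positive signature terms (e_i^2 = +1): 4^2 = 16
Negative signature terms (e_j^2 = -1): 3^2 = 9
v^2 = 16 - 9 = 7


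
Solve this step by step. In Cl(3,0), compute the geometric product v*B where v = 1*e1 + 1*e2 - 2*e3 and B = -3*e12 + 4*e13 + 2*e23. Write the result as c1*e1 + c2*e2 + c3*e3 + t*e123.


vB has grade-1 (vector) and grade-3 (trivector) parts: vB = (v _| B) + (v ^ B).
Vector part <vB>_1:
  e1: -v2*b12 - v3*b13 = -(1)*(-3) - (-2)*(4) = 11
  e2: v1*b12 - v3*b23 = (1)*(-3) - (-2)*(2) = 1
  e3: v1*b13 + v2*b23 = (1)*(4) + (1)*(2) = 6
Trivector part <vB>_3:
  e123: v1*b23 - v2*b13 + v3*b12 = (1)*(2) - (1)*(4) + (-2)*(-3) = 4
vB = 11*e1 + 1*e2 + 6*e3 + 4*e123


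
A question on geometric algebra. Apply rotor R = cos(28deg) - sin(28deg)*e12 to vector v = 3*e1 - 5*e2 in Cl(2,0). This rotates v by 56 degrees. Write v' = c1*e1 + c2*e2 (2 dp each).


Rotor R = cos(28deg) - sin(28deg)*e12
Rotation angle theta = 2 * 28 = 56 degrees
v' = R*v*~R rotates v by theta.
cos(56deg) = 0.5592, sin(56deg) = 0.8290
v'_1 = 3*cos(56deg) - (-5)*sin(56deg)
= 3*0.5592 - (-5)*0.8290
= 5.82
v'_2 = 3*sin(56deg) + (-5)*cos(56deg)
= 3*0.8290 + (-5)*0.5592
= -0.31
v' = 5.82*e1 - 0.31*e2


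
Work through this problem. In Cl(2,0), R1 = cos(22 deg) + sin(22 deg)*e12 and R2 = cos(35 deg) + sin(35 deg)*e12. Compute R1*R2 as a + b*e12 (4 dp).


Same-plane rotors commute and their half-angles add:
R1*R2 = cos(a1 + a2) + sin(a1 + a2)*e12.
a1 + a2 = 22 + 35 = 57 deg
cos(57 deg) = 0.5446
sin(57 deg) = 0.8387
R1*R2 = 0.5446 + 0.8387*e12


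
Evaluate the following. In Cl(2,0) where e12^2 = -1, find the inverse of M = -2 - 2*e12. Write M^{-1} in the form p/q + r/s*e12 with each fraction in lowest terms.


M = -2 - 2*e12, where e12^2 = -1.
Since M commutes with its reverse ~M = a - b*e12, M * ~M = a^2 - b^2*e12^2 = a^2 + b^2.
So M^{-1} = ~M / (a^2 + b^2) = (a - b*e12)/(a^2 + b^2).
a^2 + b^2 = 4 + 4 = 8
Scalar part = -2/8 = -1/4
Bivector coeff = 2/8 = 1/4
M^{-1} = -1/4 + 1/4*e12


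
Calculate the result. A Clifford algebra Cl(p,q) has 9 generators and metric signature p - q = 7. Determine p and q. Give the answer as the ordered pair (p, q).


We need p + q = 9 and p - q = 7.
Adding: 2p = 9 + 7 = 16, so p = 8.
Then q = 9 - 8 = 1.
(p, q) = (8, 1)


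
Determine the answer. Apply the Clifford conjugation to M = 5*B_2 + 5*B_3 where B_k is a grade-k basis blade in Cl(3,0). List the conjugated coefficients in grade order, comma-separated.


Clifford conjugate sign for grade k: (-1)^(k(k+1)/2)
Grade 2: (-1)^(2*3/2) = (-1)^3 = -1, coeff 5 -> -5
Grade 3: (-1)^(3*4/2) = (-1)^6 = 1, coeff 5 -> 5
Conjugated coefficients: -5, 5


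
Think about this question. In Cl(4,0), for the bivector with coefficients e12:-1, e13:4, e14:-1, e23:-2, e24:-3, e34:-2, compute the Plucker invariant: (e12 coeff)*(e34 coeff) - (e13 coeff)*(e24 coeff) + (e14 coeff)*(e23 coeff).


Plucker relation: af - be + cd
a*f = (-1)*(-2) = 2
b*e = 4*(-3) = -12
c*d = (-1)*(-2) = 2
af - be + cd = 2 - (-12) + 2
= 16


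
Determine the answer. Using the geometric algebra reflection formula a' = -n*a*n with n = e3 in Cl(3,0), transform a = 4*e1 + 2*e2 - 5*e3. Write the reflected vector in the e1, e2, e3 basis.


Reflection formula: a' = -n*a*n, with n = e3 (unit vector, n^2 = 1).
For reflection through hyperplane perp to e3:
The component along e3 flips sign, others stay.
a = (4, 2, -5)
a' = (4, 2, 5)
a' = 4*e1 + 2*e2 + 5*e3


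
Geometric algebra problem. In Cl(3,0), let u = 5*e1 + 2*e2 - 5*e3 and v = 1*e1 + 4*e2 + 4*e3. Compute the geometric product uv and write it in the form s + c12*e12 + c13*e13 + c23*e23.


In Cl(3,0): e_i^2 = 1, e_ie_j = -e_je_i for i != j.
Scalar part = u . v = 5*1 + 2*4 + (-5)*4
= 5 + 8 + (-20) = -7
e12 coeff = 5*4 - 2*1 = 20 - 2 = 18
e13 coeff = 5*4 - (-5)*1 = 20 - (-5) = 25
e23 coeff = 2*4 - (-5)*4 = 8 - (-20) = 28
uv = -7 + 18*e12 + 25*e13 + 28*e23


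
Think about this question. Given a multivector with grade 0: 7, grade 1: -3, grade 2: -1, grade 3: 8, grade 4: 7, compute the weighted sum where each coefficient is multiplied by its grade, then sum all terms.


Grade-weighted sum = sum of grade_k * coefficient_k
0*7 = 0
1*(-3) = -3
2*(-1) = -2
3*8 = 24
4*7 = 28
Total = 0 + (-3) + (-2) + 24 + 28 = 47


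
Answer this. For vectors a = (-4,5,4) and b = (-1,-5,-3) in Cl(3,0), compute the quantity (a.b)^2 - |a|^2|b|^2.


a . b = (-4)*(-1) + 5*(-5) + 4*(-3)
= 4 + (-25) + (-12) = -33
|a|^2 = (-4)^2 + 5^2 + 4^2 = 57
|b|^2 = (-1)^2 + (-5)^2 + (-3)^2 = 35
(a.b)^2 = (-33)^2 = 1089
|a|^2 * |b|^2 = 57 * 35 = 1995
Result = 1089 - 1995 = -906


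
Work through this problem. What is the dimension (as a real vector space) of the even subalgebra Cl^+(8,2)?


Even subalgebra dimension = 2^(n-1)
n = 8 + 2 = 10
2^(10 - 1) = 2^9 = 512
Verification: sum of C(10,k) for even k = 1 + 45 + 210 + 210 + 45 + 1 = 512
Result = 512


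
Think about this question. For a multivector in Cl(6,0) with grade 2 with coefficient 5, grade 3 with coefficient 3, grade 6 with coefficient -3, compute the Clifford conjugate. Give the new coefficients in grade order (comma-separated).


Clifford conjugate sign for grade k: (-1)^(k(k+1)/2)
Grade 2: (-1)^(2*3/2) = (-1)^3 = -1, coeff 5 -> -5
Grade 3: (-1)^(3*4/2) = (-1)^6 = 1, coeff 3 -> 3
Grade 6: (-1)^(6*7/2) = (-1)^21 = -1, coeff -3 -> 3
Conjugated coefficients: -5, 3, 3


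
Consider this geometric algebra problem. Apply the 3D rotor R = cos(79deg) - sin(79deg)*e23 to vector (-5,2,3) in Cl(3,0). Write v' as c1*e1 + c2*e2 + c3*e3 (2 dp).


Rotor R = cos(79deg) - sin(79deg)*e23
Rotation angle theta = 2 * 79 = 158 degrees in the e23 plane (e2 -> e3).
The component perpendicular to the plane (e1) is invariant: v'_1 = v1 = -5.00
cos(158deg) = -0.9272, sin(158deg) = 0.3746
v'_2 = v2*cos(theta) - v3*sin(theta) = 2*(-0.9272) - 3*0.3746 = -2.98
v'_3 = v2*sin(theta) + v3*cos(theta) = 2*0.3746 + 3*(-0.9272) = -2.03
v' = -5.00*e1 - 2.98*e2 - 2.03*e3


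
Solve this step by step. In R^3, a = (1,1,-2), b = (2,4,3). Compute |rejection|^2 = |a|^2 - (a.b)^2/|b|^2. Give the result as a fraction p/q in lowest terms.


|a|^2 = 1^2 + 1^2 + (-2)^2 = 6
|b|^2 = 2^2 + 4^2 + 3^2 = 29
a . b = 1*2 + 1*4 + (-2)*3 = 0
(a.b)^2 = 0^2 = 0
|rej|^2 = 6 - 0/29
= (174 - 0)/29
= 174/29
In lowest terms: 6/1


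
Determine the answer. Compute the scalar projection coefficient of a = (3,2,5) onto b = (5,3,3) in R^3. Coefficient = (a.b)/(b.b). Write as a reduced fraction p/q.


Projection coefficient = (a . b) / (b . b)
a . b = 3*5 + 2*3 + 5*3
= 15 + 6 + 15 = 36
b . b = 5^2 + 3^2 + 3^2
= 25 + 9 + 9 = 43
Coefficient = 36/43
In lowest terms: 36/43


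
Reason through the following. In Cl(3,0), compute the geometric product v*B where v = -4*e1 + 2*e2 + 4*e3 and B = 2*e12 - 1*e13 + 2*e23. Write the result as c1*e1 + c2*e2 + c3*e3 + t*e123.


vB has grade-1 (vector) and grade-3 (trivector) parts: vB = (v _| B) + (v ^ B).
Vector part <vB>_1:
  e1: -v2*b12 - v3*b13 = -(2)*(2) - (4)*(-1) = 0
  e2: v1*b12 - v3*b23 = (-4)*(2) - (4)*(2) = -16
  e3: v1*b13 + v2*b23 = (-4)*(-1) + (2)*(2) = 8
Trivector part <vB>_3:
  e123: v1*b23 - v2*b13 + v3*b12 = (-4)*(2) - (2)*(-1) + (4)*(2) = 2
vB = 0*e1 - 16*e2 + 8*e3 + 2*e123


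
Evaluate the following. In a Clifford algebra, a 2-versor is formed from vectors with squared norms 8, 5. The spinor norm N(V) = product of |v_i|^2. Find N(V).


Spinor norm N(V) = |v1|^2 * |v2|^2 * ... * |v2|^2
= 8 * 5
Running product: 8, 40
N(V) = 40


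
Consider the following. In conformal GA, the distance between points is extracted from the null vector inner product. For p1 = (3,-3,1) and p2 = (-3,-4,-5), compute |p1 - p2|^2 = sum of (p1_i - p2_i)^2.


p1 - p2 = (6, 1, 6)
|p1 - p2|^2 = 6^2 + 1^2 + 6^2
= 36 + 1 + 36
= 73


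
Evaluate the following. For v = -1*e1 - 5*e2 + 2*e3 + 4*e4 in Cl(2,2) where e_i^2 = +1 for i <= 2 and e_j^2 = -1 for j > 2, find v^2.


v^2 = sum of c_i^2 * e_i^2
Positive signature terms (e_i^2 = +1): (-1)^2 + (-5)^2 = 26
Negative signature terms (e_j^2 = -1): 2^2 + 4^2 = 20
v^2 = 26 - 20 = 6


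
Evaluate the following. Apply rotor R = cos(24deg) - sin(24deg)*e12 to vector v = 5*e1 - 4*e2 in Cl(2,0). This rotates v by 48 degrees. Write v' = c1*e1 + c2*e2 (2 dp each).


Rotor R = cos(24deg) - sin(24deg)*e12
Rotation angle theta = 2 * 24 = 48 degrees
v' = R*v*~R rotates v by theta.
cos(48deg) = 0.6691, sin(48deg) = 0.7431
v'_1 = 5*cos(48deg) - (-4)*sin(48deg)
= 5*0.6691 - (-4)*0.7431
= 6.32
v'_2 = 5*sin(48deg) + (-4)*cos(48deg)
= 5*0.7431 + (-4)*0.6691
= 1.04
v' = 6.32*e1 + 1.04*e2


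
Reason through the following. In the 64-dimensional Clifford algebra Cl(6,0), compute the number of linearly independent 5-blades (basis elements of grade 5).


Number of grade-k basis blades in Cl(p,q) with n = p + q is C(n, k).
n = 6 + 0 = 6
C(6, 5) = 6! / (5! * 1!)
= 720 / (120 * 1)
= 6


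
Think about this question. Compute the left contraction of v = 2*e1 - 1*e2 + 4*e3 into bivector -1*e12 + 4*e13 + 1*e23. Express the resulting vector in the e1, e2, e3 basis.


Left contraction v _| B = <vB>_1 (grade-1 part of the geometric product vB).
Using e1_|e12 = e2, e2_|e12 = -e1, e1_|e13 = e3, e3_|e13 = -e1, e2_|e23 = e3, e3_|e23 = -e2:
e1 coeff: -v2*b12 - v3*b13 = -(-1)*(-1) - (4)*(4) = -17
e2 coeff: v1*b12 - v3*b23 = (2)*(-1) - (4)*(1) = -6
e3 coeff: v1*b13 + v2*b23 = (2)*(4) + (-1)*(1) = 7
v _| B = -17*e1 - 6*e2 + 7*e3


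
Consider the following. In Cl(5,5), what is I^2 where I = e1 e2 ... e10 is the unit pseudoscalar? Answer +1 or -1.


The pseudoscalar I = e1...e_n (product of all n generators) of Cl(p,q) satisfies I^2 = (-1)^(q + n(n-1)/2).
p = 5, q = 5, n = p + q = 10
n(n-1)/2 = 10 * 9 / 2 = 45
Exponent = q + n(n-1)/2 = 5 + 45 = 50
I^2 = (-1)^50 = +1


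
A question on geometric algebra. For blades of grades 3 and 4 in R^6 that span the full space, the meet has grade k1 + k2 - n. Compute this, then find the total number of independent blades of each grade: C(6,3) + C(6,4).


Meet grade = grade(A) + grade(B) - n
= 3 + 4 - 6 = 1
C(6,3) = 20
C(6,4) = 15
dim_A + dim_B = 20 + 15 = 35


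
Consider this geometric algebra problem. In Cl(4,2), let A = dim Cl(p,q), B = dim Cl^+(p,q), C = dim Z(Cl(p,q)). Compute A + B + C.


n = 4 + 2 = 6
Total dim = 2^6 = 64
Even subalgebra dim = 2^5 = 32
n is even, so center dim = 1
Sum = 64 + 32 + 1 = 97


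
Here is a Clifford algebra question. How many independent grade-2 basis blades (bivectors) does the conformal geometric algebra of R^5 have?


The conformal model of R^5 uses Cl(6,1) with m = 5 + 2 = 7 generators.
Number of grade-2 blades = C(m, 2) = C(7, 2)
= 7*6/2 = 21


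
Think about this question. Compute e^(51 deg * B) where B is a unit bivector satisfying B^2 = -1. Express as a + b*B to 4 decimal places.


For a unit bivector B with B^2 = -1, the exponential series gives
e^(theta*B) = cos(theta) + sin(theta)*B (the GA analogue of Euler's formula).
theta = 51 degrees = 0.890118 rad
cos(51 deg) = 0.6293
sin(51 deg) = 0.7771
exp(theta*B) = 0.6293 + 0.7771*B


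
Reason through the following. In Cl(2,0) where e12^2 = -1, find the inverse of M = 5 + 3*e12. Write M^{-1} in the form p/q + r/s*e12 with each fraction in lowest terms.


M = 5 + 3*e12, where e12^2 = -1.
Since M commutes with its reverse ~M = a - b*e12, M * ~M = a^2 - b^2*e12^2 = a^2 + b^2.
So M^{-1} = ~M / (a^2 + b^2) = (a - b*e12)/(a^2 + b^2).
a^2 + b^2 = 25 + 9 = 34
Scalar part = 5/34 = 5/34
Bivector coeff = -3/34 = -3/34
M^{-1} = 5/34 - 3/34*e12


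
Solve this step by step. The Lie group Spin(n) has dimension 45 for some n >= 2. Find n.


dim Spin(n) = dim so(n) = n(n-1)/2.
Solve n(n-1)/2 = 45, i.e. n^2 - n - 90 = 0.
Discriminant = 1 + 8*45 = 361
n = (1 + sqrt(361))/2 = (1 + 19)/2 = 10


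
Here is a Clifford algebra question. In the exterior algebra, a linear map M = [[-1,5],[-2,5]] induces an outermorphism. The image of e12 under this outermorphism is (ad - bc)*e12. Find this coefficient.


The outermorphism of a linear map f sends e1^e2 to f(e1)^f(e2).
f(e1) = -1*e1 - 2*e2
f(e2) = 5*e1 + 5*e2
f(e1) ^ f(e2) = (-1*e1 - 2*e2) ^ (5*e1 + 5*e2)
= (-1)*5*e12 + (-2)*5*e21
= (-5 - (-10))*e12
= 5*e12
Coefficient = 5


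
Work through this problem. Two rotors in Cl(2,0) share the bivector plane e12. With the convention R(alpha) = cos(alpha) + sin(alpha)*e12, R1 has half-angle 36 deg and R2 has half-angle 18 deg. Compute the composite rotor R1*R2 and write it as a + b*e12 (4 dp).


Same-plane rotors commute and their half-angles add:
R1*R2 = cos(a1 + a2) + sin(a1 + a2)*e12.
a1 + a2 = 36 + 18 = 54 deg
cos(54 deg) = 0.5878
sin(54 deg) = 0.8090
R1*R2 = 0.5878 + 0.8090*e12


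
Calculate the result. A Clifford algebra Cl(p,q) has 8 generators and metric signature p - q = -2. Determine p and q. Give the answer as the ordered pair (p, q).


We need p + q = 8 and p - q = -2.
Adding: 2p = 8 + (-2) = 6, so p = 3.
Then q = 8 - 3 = 5.
(p, q) = (3, 5)


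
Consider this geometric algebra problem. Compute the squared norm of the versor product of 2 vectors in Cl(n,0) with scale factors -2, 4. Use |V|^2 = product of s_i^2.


Each vector v_i has |v_i|^2 = s_i^2
Squared scales: (-2)^2 = 4, 4^2 = 16
|V|^2 = 4 * 16
= 64


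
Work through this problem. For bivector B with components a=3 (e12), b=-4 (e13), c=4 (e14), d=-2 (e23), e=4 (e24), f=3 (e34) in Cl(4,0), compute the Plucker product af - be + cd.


Plucker relation: af - be + cd
a*f = 3*3 = 9
b*e = (-4)*4 = -16
c*d = 4*(-2) = -8
af - be + cd = 9 - (-16) + (-8)
= 17


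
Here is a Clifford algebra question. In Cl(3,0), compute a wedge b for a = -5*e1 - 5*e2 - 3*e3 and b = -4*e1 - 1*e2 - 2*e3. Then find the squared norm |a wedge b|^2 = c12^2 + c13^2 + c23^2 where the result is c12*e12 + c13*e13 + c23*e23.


a wedge b = (a1*b2 - a2*b1)*e12 + (a1*b3 - a3*b1)*e13 + (a2*b3 - a3*b2)*e23
e12 coeff: (-5)*(-1) - (-5)*(-4) = 5 - 20 = -15
e13 coeff: (-5)*(-2) - (-3)*(-4) = 10 - 12 = -2
e23 coeff: (-5)*(-2) - (-3)*(-1) = 10 - 3 = 7
|a wedge b|^2 = (-15)^2 + (-2)^2 + 7^2
= 225 + 4 + 49
= 278


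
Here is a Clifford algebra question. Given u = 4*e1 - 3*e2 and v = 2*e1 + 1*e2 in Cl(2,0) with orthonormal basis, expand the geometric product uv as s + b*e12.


Expand: (4*e1 - 3*e2)(2*e1 + 1*e2)
= 4*2*e1e1 + 4*1*e1e2 + (-3)*2*e2e1 + (-3)*1*e2e2
Using e1^2 = e2^2 = 1, e2e1 = -e1e2:
Scalar part s = 4*2 + (-3)*1 = 8 + (-3) = 5
Bivector part b = 4*1 - (-3)*2 = 4 - (-6) = 10
uv = 5 + 10*e12


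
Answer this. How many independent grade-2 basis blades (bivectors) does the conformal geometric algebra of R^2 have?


The conformal model of R^2 uses Cl(3,1) with m = 2 + 2 = 4 generators.
Number of grade-2 blades = C(m, 2) = C(4, 2)
= 4*3/2 = 6


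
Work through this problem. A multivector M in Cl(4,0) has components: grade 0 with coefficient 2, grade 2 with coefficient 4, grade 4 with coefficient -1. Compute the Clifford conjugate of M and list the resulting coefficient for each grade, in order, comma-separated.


Clifford conjugate sign for grade k: (-1)^(k(k+1)/2)
Grade 0: (-1)^(0*1/2) = (-1)^0 = 1, coeff 2 -> 2
Grade 2: (-1)^(2*3/2) = (-1)^3 = -1, coeff 4 -> -4
Grade 4: (-1)^(4*5/2) = (-1)^10 = 1, coeff -1 -> -1
Conjugated coefficients: 2, -4, -1


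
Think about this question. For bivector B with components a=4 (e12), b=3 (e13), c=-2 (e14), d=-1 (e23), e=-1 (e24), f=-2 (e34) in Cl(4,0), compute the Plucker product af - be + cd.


Plucker relation: af - be + cd
a*f = 4*(-2) = -8
b*e = 3*(-1) = -3
c*d = (-2)*(-1) = 2
af - be + cd = -8 - (-3) + 2
= -3


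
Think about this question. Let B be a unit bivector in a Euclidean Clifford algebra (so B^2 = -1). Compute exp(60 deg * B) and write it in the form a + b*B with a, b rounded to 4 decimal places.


For a unit bivector B with B^2 = -1, the exponential series gives
e^(theta*B) = cos(theta) + sin(theta)*B (the GA analogue of Euler's formula).
theta = 60 degrees = 1.047198 rad
cos(60 deg) = 0.5000
sin(60 deg) = 0.8660
exp(theta*B) = 0.5000 + 0.8660*B


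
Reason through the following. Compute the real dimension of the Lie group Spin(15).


Spin(n) double-covers SO(n); both have Lie algebra so(n) of dimension n(n-1)/2.
n = 15
n(n-1) = 15 * 14 = 210
dim Spin(15) = 210/2 = 105


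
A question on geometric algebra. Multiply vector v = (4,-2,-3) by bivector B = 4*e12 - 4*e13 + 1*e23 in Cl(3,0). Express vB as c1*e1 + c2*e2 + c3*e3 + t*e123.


vB has grade-1 (vector) and grade-3 (trivector) parts: vB = (v _| B) + (v ^ B).
Vector part <vB>_1:
  e1: -v2*b12 - v3*b13 = -(-2)*(4) - (-3)*(-4) = -4
  e2: v1*b12 - v3*b23 = (4)*(4) - (-3)*(1) = 19
  e3: v1*b13 + v2*b23 = (4)*(-4) + (-2)*(1) = -18
Trivector part <vB>_3:
  e123: v1*b23 - v2*b13 + v3*b12 = (4)*(1) - (-2)*(-4) + (-3)*(4) = -16
vB = -4*e1 + 19*e2 - 18*e3 - 16*e123


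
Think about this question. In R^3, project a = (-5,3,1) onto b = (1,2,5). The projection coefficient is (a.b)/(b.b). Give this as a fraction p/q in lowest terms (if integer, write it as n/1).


Projection coefficient = (a . b) / (b . b)
a . b = (-5)*1 + 3*2 + 1*5
= -5 + 6 + 5 = 6
b . b = 1^2 + 2^2 + 5^2
= 1 + 4 + 25 = 30
Coefficient = 6/30
In lowest terms: 1/5


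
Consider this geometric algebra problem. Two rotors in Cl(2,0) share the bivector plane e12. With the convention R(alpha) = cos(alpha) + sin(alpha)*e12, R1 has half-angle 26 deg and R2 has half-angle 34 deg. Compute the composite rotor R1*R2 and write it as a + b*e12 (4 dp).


Same-plane rotors commute and their half-angles add:
R1*R2 = cos(a1 + a2) + sin(a1 + a2)*e12.
a1 + a2 = 26 + 34 = 60 deg
cos(60 deg) = 0.5000
sin(60 deg) = 0.8660
R1*R2 = 0.5000 + 0.8660*e12


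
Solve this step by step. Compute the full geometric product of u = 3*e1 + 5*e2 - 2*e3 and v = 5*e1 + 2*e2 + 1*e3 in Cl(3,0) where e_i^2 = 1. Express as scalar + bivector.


In Cl(3,0): e_i^2 = 1, e_ie_j = -e_je_i for i != j.
Scalar part = u . v = 3*5 + 5*2 + (-2)*1
= 15 + 10 + (-2) = 23
e12 coeff = 3*2 - 5*5 = 6 - 25 = -19
e13 coeff = 3*1 - (-2)*5 = 3 - (-10) = 13
e23 coeff = 5*1 - (-2)*2 = 5 - (-4) = 9
uv = 23 - 19*e12 + 13*e13 + 9*e23


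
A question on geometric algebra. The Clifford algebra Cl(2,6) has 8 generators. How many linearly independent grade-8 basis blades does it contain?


Number of grade-k basis blades in Cl(p,q) with n = p + q is C(n, k).
n = 2 + 6 = 8
C(8, 8) = 8! / (8! * 0!)
= 40320 / (40320 * 1)
= 1


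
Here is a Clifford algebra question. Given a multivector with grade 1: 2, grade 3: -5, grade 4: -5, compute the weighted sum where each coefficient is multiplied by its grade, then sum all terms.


Grade-weighted sum = sum of grade_k * coefficient_k
1*2 = 2
3*(-5) = -15
4*(-5) = -20
Total = 2 + (-15) + (-20) = -33


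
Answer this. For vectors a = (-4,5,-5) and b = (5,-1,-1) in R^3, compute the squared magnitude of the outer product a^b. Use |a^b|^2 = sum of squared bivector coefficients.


a wedge b = (a1*b2 - a2*b1)*e12 + (a1*b3 - a3*b1)*e13 + (a2*b3 - a3*b2)*e23
e12 coeff: (-4)*(-1) - 5*5 = 4 - 25 = -21
e13 coeff: (-4)*(-1) - (-5)*5 = 4 - (-25) = 29
e23 coeff: 5*(-1) - (-5)*(-1) = -5 - 5 = -10
|a wedge b|^2 = (-21)^2 + 29^2 + (-10)^2
= 441 + 841 + 100
= 1382


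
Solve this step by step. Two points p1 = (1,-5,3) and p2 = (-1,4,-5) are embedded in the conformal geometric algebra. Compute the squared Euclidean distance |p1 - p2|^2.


p1 - p2 = (2, -9, 8)
|p1 - p2|^2 = 2^2 + (-9)^2 + 8^2
= 4 + 81 + 64
= 149


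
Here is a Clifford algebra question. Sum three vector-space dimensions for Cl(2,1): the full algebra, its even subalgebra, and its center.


n = 2 + 1 = 3
Total dim = 2^3 = 8
Even subalgebra dim = 2^2 = 4
n is odd, so center dim = 2
Sum = 8 + 4 + 2 = 14


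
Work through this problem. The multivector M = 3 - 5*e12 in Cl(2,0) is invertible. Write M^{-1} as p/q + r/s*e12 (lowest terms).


M = 3 - 5*e12, where e12^2 = -1.
Since M commutes with its reverse ~M = a - b*e12, M * ~M = a^2 - b^2*e12^2 = a^2 + b^2.
So M^{-1} = ~M / (a^2 + b^2) = (a - b*e12)/(a^2 + b^2).
a^2 + b^2 = 9 + 25 = 34
Scalar part = 3/34 = 3/34
Bivector coeff = 5/34 = 5/34
M^{-1} = 3/34 + 5/34*e12


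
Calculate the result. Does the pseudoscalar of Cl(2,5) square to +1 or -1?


The pseudoscalar I = e1...e_n (product of all n generators) of Cl(p,q) satisfies I^2 = (-1)^(q + n(n-1)/2).
p = 2, q = 5, n = p + q = 7
n(n-1)/2 = 7 * 6 / 2 = 21
Exponent = q + n(n-1)/2 = 5 + 21 = 26
I^2 = (-1)^26 = +1


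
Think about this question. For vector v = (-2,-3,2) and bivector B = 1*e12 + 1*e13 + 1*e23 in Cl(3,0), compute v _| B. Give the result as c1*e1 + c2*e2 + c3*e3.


Left contraction v _| B = <vB>_1 (grade-1 part of the geometric product vB).
Using e1_|e12 = e2, e2_|e12 = -e1, e1_|e13 = e3, e3_|e13 = -e1, e2_|e23 = e3, e3_|e23 = -e2:
e1 coeff: -v2*b12 - v3*b13 = -(-3)*(1) - (2)*(1) = 1
e2 coeff: v1*b12 - v3*b23 = (-2)*(1) - (2)*(1) = -4
e3 coeff: v1*b13 + v2*b23 = (-2)*(1) + (-3)*(1) = -5
v _| B = 1*e1 - 4*e2 - 5*e3


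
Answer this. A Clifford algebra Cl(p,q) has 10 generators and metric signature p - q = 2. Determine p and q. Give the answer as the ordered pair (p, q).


We need p + q = 10 and p - q = 2.
Adding: 2p = 10 + 2 = 12, so p = 6.
Then q = 10 - 6 = 4.
(p, q) = (6, 4)


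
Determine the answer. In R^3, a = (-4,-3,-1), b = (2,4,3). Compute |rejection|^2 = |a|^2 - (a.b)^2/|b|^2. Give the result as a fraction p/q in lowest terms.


|a|^2 = (-4)^2 + (-3)^2 + (-1)^2 = 26
|b|^2 = 2^2 + 4^2 + 3^2 = 29
a . b = (-4)*2 + (-3)*4 + (-1)*3 = -23
(a.b)^2 = (-23)^2 = 529
|rej|^2 = 26 - 529/29
= (754 - 529)/29
= 225/29
In lowest terms: 225/29


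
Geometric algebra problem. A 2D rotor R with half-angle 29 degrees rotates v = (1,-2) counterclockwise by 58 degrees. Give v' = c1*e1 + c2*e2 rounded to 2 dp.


Rotor R = cos(29deg) - sin(29deg)*e12
Rotation angle theta = 2 * 29 = 58 degrees
v' = R*v*~R rotates v by theta.
cos(58deg) = 0.5299, sin(58deg) = 0.8480
v'_1 = 1*cos(58deg) - (-2)*sin(58deg)
= 1*0.5299 - (-2)*0.8480
= 2.23
v'_2 = 1*sin(58deg) + (-2)*cos(58deg)
= 1*0.8480 + (-2)*0.5299
= -0.21
v' = 2.23*e1 - 0.21*e2


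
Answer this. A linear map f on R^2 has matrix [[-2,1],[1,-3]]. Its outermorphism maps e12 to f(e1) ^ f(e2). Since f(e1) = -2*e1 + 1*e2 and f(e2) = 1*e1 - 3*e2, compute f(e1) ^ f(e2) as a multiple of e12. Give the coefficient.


The outermorphism of a linear map f sends e1^e2 to f(e1)^f(e2).
f(e1) = -2*e1 + 1*e2
f(e2) = 1*e1 - 3*e2
f(e1) ^ f(e2) = (-2*e1 + 1*e2) ^ (1*e1 - 3*e2)
= (-2)*(-3)*e12 + 1*1*e21
= (6 - 1)*e12
= 5*e12
Coefficient = 5


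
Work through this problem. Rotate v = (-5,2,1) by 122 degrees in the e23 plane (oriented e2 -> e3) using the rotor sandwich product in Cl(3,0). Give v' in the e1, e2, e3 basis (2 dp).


Rotor R = cos(61deg) - sin(61deg)*e23
Rotation angle theta = 2 * 61 = 122 degrees in the e23 plane (e2 -> e3).
The component perpendicular to the plane (e1) is invariant: v'_1 = v1 = -5.00
cos(122deg) = -0.5299, sin(122deg) = 0.8480
v'_2 = v2*cos(theta) - v3*sin(theta) = 2*(-0.5299) - 1*0.8480 = -1.91
v'_3 = v2*sin(theta) + v3*cos(theta) = 2*0.8480 + 1*(-0.5299) = 1.17
v' = -5.00*e1 - 1.91*e2 + 1.17*e3


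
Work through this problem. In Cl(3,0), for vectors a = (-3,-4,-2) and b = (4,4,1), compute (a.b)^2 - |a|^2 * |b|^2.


a . b = (-3)*4 + (-4)*4 + (-2)*1
= -12 + (-16) + (-2) = -30
|a|^2 = (-3)^2 + (-4)^2 + (-2)^2 = 29
|b|^2 = 4^2 + 4^2 + 1^2 = 33
(a.b)^2 = (-30)^2 = 900
|a|^2 * |b|^2 = 29 * 33 = 957
Result = 900 - 957 = -57


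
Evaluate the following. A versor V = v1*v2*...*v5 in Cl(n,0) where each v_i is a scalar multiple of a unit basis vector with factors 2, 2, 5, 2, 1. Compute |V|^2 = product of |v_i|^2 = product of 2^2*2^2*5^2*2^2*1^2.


Each vector v_i has |v_i|^2 = s_i^2
Squared scales: 2^2 = 4, 2^2 = 4, 5^2 = 25, 2^2 = 4, 1^2 = 1
|V|^2 = 4 * 4 * 25 * 4 * 1
= 1600


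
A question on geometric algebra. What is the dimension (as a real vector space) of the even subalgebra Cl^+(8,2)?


Even subalgebra dimension = 2^(n-1)
n = 8 + 2 = 10
2^(10 - 1) = 2^9 = 512
Verification: sum of C(10,k) for even k = 1 + 45 + 210 + 210 + 45 + 1 = 512
Result = 512


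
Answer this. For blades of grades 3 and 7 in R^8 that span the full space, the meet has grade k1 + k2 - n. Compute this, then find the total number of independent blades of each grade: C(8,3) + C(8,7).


Meet grade = grade(A) + grade(B) - n
= 3 + 7 - 8 = 2
C(8,3) = 56
C(8,7) = 8
dim_A + dim_B = 56 + 8 = 64


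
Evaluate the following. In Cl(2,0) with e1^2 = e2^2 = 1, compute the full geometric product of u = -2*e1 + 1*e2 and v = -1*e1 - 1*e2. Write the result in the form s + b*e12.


Expand: (-2*e1 + 1*e2)(-1*e1 - 1*e2)
= (-2)*(-1)*e1e1 + (-2)*(-1)*e1e2 + 1*(-1)*e2e1 + 1*(-1)*e2e2
Using e1^2 = e2^2 = 1, e2e1 = -e1e2:
Scalar part s = (-2)*(-1) + 1*(-1) = 2 + (-1) = 1
Bivector part b = (-2)*(-1) - 1*(-1) = 2 - (-1) = 3
uv = 1 + 3*e12


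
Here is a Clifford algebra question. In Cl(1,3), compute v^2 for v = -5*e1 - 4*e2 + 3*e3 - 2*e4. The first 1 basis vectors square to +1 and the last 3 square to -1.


v^2 = sum of c_i^2 * e_i^2
Positive signature terms (e_i^2 = +1): (-5)^2 = 25
Negative signature terms (e_j^2 = -1): (-4)^2 + 3^2 + (-2)^2 = 29
v^2 = 25 - 29 = -4


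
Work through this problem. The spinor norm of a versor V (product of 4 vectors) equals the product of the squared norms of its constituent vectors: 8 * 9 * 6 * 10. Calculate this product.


Spinor norm N(V) = |v1|^2 * |v2|^2 * ... * |v4|^2
= 8 * 9 * 6 * 10
Running product: 8, 72, 432, 4320
N(V) = 4320


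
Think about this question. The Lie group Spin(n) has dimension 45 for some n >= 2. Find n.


dim Spin(n) = dim so(n) = n(n-1)/2.
Solve n(n-1)/2 = 45, i.e. n^2 - n - 90 = 0.
Discriminant = 1 + 8*45 = 361
n = (1 + sqrt(361))/2 = (1 + 19)/2 = 10


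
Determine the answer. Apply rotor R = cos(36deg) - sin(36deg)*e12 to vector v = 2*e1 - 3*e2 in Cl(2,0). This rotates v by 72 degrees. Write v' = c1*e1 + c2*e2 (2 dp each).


Rotor R = cos(36deg) - sin(36deg)*e12
Rotation angle theta = 2 * 36 = 72 degrees
v' = R*v*~R rotates v by theta.
cos(72deg) = 0.3090, sin(72deg) = 0.9511
v'_1 = 2*cos(72deg) - (-3)*sin(72deg)
= 2*0.3090 - (-3)*0.9511
= 3.47
v'_2 = 2*sin(72deg) + (-3)*cos(72deg)
= 2*0.9511 + (-3)*0.3090
= 0.98
v' = 3.47*e1 + 0.98*e2


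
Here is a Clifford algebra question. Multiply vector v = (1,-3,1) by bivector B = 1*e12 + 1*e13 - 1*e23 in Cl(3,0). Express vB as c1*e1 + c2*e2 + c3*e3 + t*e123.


vB has grade-1 (vector) and grade-3 (trivector) parts: vB = (v _| B) + (v ^ B).
Vector part <vB>_1:
  e1: -v2*b12 - v3*b13 = -(-3)*(1) - (1)*(1) = 2
  e2: v1*b12 - v3*b23 = (1)*(1) - (1)*(-1) = 2
  e3: v1*b13 + v2*b23 = (1)*(1) + (-3)*(-1) = 4
Trivector part <vB>_3:
  e123: v1*b23 - v2*b13 + v3*b12 = (1)*(-1) - (-3)*(1) + (1)*(1) = 3
vB = 2*e1 + 2*e2 + 4*e3 + 3*e123


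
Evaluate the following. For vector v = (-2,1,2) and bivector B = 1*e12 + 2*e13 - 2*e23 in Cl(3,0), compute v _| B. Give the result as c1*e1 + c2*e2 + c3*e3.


Left contraction v _| B = <vB>_1 (grade-1 part of the geometric product vB).
Using e1_|e12 = e2, e2_|e12 = -e1, e1_|e13 = e3, e3_|e13 = -e1, e2_|e23 = e3, e3_|e23 = -e2:
e1 coeff: -v2*b12 - v3*b13 = -(1)*(1) - (2)*(2) = -5
e2 coeff: v1*b12 - v3*b23 = (-2)*(1) - (2)*(-2) = 2
e3 coeff: v1*b13 + v2*b23 = (-2)*(2) + (1)*(-2) = -6
v _| B = -5*e1 + 2*e2 - 6*e3


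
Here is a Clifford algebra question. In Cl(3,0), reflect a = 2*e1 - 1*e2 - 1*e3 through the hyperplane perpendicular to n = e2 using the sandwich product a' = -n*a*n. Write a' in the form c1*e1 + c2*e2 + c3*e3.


Reflection formula: a' = -n*a*n, with n = e2 (unit vector, n^2 = 1).
For reflection through hyperplane perp to e2:
The component along e2 flips sign, others stay.
a = (2, -1, -1)
a' = (2, 1, -1)
a' = 2*e1 + 1*e2 - 1*e3


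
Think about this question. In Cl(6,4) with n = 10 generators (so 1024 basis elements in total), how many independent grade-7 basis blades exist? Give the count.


Number of grade-k basis blades in Cl(p,q) with n = p + q is C(n, k).
n = 6 + 4 = 10
C(10, 7) = 10! / (7! * 3!)
= 3628800 / (5040 * 6)
= 120
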